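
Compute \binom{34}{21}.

927983760

C(34,21) = C(34,13) by symmetry.
C(34,13) = (34·33·32·31·30·29·28·27·26·25·24·23·22) / 13! = 5778574175582208000 / 6227020800 = 927983760.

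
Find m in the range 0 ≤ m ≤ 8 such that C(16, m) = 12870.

8

C(16,m) increases on 0 ≤ m ≤ 8. C(16,7) = 11440 and C(16,8) = 12870, so m = 8.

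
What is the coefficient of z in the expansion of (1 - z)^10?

-10

The general term is C(10,j)·(1)^j·(-z)^(10-j); the z^1 term has j = 9.
C(10,9) = 10.
Coefficient = C(10,9) · (-1)^1 = 10 · (-1) = -10.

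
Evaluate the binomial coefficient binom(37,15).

9364199760

C(37,15) = (37·36·35·34·33·32·31·30·29·28·27·26·25·24·23) / 15! = 12245324002983751680000 / 1307674368000 = 9364199760.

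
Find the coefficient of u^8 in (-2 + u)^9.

-18

The general term is C(9,j)·(-2)^j·(u)^(9-j); the u^8 term has j = 1.
C(9,1) = 9.
Coefficient = C(9,1) · (-2)^1 = 9 · (-2) = -18.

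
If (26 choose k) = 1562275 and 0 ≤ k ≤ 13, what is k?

C(26,k) increases on 0 ≤ k ≤ 13. C(26,7) = 657800 and C(26,8) = 1562275, so k = 8.

8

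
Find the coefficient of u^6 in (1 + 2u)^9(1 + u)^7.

104881

Coefficient of u^6 = Σ_{j} C(9,j)·2^j·C(7,6-j)·1^(6-j) for j from 0 to 6.
= 7 + 378 + 5040 + 23520 + 42336 + 28224 + 5376 = 104881.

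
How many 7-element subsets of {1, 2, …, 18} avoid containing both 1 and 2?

27456

All 7-subsets: C(18,7) = 31824. Those containing both fixed elements: C(16,5) = 4368.
31824 − 4368 = 27456.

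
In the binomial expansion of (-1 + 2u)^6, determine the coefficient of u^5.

-192

The general term is C(6,j)·(-1)^j·(2u)^(6-j); the u^5 term has j = 1.
C(6,1) = 6.
Coefficient = C(6,1) · (-1)^1 · 2^5 = 6 · (-1) · 32 = -192.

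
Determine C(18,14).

3060

C(18,14) = C(18,4) by symmetry.
C(18,4) = (18·17·16·15) / 4! = 73440 / 24 = 3060.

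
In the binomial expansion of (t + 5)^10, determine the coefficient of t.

19531250

The general term is C(10,j)·(t)^j·(5)^(10-j); the t^1 term has j = 1.
C(10,1) = 10.
Coefficient = C(10,1) · 5^9 = 10 · 1953125 = 19531250.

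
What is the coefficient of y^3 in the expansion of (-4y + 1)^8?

-3584

The general term is C(8,j)·(-4y)^j·(1)^(8-j); the y^3 term has j = 3.
C(8,3) = 56.
Coefficient = C(8,3) · (-4)^3 = 56 · (-64) = -3584.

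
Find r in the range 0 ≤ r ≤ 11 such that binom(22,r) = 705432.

11

C(22,r) increases on 0 ≤ r ≤ 11. C(22,10) = 646646 and C(22,11) = 705432, so r = 11.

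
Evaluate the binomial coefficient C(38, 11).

1203322288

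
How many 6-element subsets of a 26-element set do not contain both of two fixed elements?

219604

All 6-subsets: C(26,6) = 230230. Those containing both fixed elements: C(24,4) = 10626.
230230 − 10626 = 219604.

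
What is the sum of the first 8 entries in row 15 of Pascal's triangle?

1 + 15 + 105 + 455 + 1365 + 3003 + 5005 + 6435 = 16384.

16384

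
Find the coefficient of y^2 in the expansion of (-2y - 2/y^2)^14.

General term: C(14,j)·(-2y)^j·(-2/y^2)^(14-j), with y-exponent 1j − 2(14−j) = 3j − 28.
Set 3j − 28 = 2: j = 10.
C(14,10) = 1001; (-2)^10 = 1024; (-2)^4 = 16.
Coefficient = 1001 · 1024 · 16 = 16400384.

16400384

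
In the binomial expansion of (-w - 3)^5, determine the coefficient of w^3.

The general term is C(5,j)·(-w)^j·(-3)^(5-j); the w^3 term has j = 3.
C(5,3) = 10.
Coefficient = C(5,3) · (-1)^3 · (-3)^2 = 10 · (-1) · 9 = -90.

-90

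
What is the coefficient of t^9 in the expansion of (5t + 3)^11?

966796875

The general term is C(11,j)·(5t)^j·(3)^(11-j); the t^9 term has j = 9.
C(11,9) = 55.
Coefficient = C(11,9) · 5^9 · 3^2 = 55 · 1953125 · 9 = 966796875.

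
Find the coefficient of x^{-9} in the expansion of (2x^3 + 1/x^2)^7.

14

General term: C(7,j)·(2x^3)^j·(1/x^2)^(7-j), with x-exponent 3j − 2(7−j) = 5j − 14.
Set 5j − 14 = -9: j = 1.
C(7,1) = 7; 2^1 = 2; 1^6 = 1.
Coefficient = 7 · 2 · 1 = 14.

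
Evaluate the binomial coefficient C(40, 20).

C(40,20) = (40·39·38·37·36·35·34·33·32·31·30·29·28·27·26·25·24·23·22·21) / 20! = 335367096786357081410764800000 / 2432902008176640000 = 137846528820.

137846528820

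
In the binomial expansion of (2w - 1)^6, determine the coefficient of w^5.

-192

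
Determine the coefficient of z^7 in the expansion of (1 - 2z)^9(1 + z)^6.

Coefficient of z^7 = Σ_{j} C(9,j)·(-2)^j·C(6,7-j)·1^(7-j) for j from 1 to 7.
= (-18) + 864 + (-10080) + 40320 + (-60480) + 32256 + (-4608) = -1746.

-1746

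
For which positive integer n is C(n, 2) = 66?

n(n−1)/2 = 66 ⇒ n(n−1) = 132. Since 12·11 = 132, n = 12.

12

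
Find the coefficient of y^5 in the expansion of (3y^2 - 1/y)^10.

-61236

General term: C(10,j)·(3y^2)^j·(-1/y)^(10-j), with y-exponent 2j − 1(10−j) = 3j − 10.
Set 3j − 10 = 5: j = 5.
C(10,5) = 252; 3^5 = 243; (-1)^5 = -1.
Coefficient = 252 · 243 · (-1) = -61236.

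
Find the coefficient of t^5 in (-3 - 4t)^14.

The general term is C(14,j)·(-3)^j·(-4t)^(14-j); the t^5 term has j = 9.
C(14,9) = 2002.
Coefficient = C(14,9) · (-3)^9 · (-4)^5 = 2002 · (-19683) · (-1024) = 40351094784.

40351094784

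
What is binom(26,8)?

C(26,8) = (26·25·24·23·22·21·20·19) / 8! = 62990928000 / 40320 = 1562275.

1562275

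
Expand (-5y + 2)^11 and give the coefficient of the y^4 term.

The general term is C(11,j)·(-5y)^j·(2)^(11-j); the y^4 term has j = 4.
C(11,4) = 330.
Coefficient = C(11,4) · (-5)^4 · 2^7 = 330 · 625 · 128 = 26400000.

26400000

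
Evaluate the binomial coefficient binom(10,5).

252

C(10,5) = (10·9·8·7·6) / 5! = 30240 / 120 = 252.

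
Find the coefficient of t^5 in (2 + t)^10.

8064

The general term is C(10,j)·(2)^j·(t)^(10-j); the t^5 term has j = 5.
C(10,5) = 252.
Coefficient = C(10,5) · 2^5 = 252 · 32 = 8064.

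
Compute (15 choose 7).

6435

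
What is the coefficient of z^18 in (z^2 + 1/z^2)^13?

78

General term: C(13,j)·(z^2)^j·(1/z^2)^(13-j), with z-exponent 2j − 2(13−j) = 4j − 26.
Set 4j − 26 = 18: j = 11.
C(13,11) = 78; 1^11 = 1; 1^2 = 1.
Coefficient = 78 · 1 · 1 = 78.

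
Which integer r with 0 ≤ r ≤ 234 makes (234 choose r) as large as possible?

C(234,r) is maximized at r = 234/2 = 117.

117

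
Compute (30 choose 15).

155117520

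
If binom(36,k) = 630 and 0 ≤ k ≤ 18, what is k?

2

C(36,k) increases on 0 ≤ k ≤ 18. C(36,1) = 36 and C(36,2) = 630, so k = 2.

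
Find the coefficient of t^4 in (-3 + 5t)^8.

The general term is C(8,j)·(-3)^j·(5t)^(8-j); the t^4 term has j = 4.
C(8,4) = 70.
Coefficient = C(8,4) · (-3)^4 · 5^4 = 70 · 81 · 625 = 3543750.

3543750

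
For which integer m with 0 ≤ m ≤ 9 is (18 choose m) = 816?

C(18,m) increases on 0 ≤ m ≤ 9. C(18,2) = 153 and C(18,3) = 816, so m = 3.

3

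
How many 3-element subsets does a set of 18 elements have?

C(18,3) = (18·17·16) / 3! = 4896 / 6 = 816.

816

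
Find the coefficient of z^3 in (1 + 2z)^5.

80

The general term is C(5,j)·(1)^j·(2z)^(5-j); the z^3 term has j = 2.
C(5,2) = 10.
Coefficient = C(5,2) · 2^3 = 10 · 8 = 80.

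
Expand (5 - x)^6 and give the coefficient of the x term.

-18750

The general term is C(6,j)·(5)^j·(-x)^(6-j); the x^1 term has j = 5.
C(6,5) = 6.
Coefficient = C(6,5) · 5^5 · (-1)^1 = 6 · 3125 · (-1) = -18750.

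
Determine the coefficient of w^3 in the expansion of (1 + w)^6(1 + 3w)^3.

344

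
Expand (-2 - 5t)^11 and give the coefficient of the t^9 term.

The general term is C(11,j)·(-2)^j·(-5t)^(11-j); the t^9 term has j = 2.
C(11,2) = 55.
Coefficient = C(11,2) · (-2)^2 · (-5)^9 = 55 · 4 · (-1953125) = -429687500.

-429687500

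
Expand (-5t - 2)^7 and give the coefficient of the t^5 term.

The general term is C(7,j)·(-5t)^j·(-2)^(7-j); the t^5 term has j = 5.
C(7,5) = 21.
Coefficient = C(7,5) · (-5)^5 · (-2)^2 = 21 · (-3125) · 4 = -262500.

-262500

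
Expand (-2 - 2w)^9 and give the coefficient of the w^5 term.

-64512

The general term is C(9,j)·(-2)^j·(-2w)^(9-j); the w^5 term has j = 4.
C(9,4) = 126.
Coefficient = C(9,4) · (-2)^4 · (-2)^5 = 126 · 16 · (-32) = -64512.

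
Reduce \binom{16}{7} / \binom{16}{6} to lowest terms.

C(n,k+1)/C(n,k) = (n−k)/(k+1) = (16−6)/(6+1) = 10/7.

10/7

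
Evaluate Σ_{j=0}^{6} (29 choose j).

1 + 29 + 406 + 3654 + 23751 + 118755 + 475020 = 621616.

621616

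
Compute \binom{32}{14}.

C(32,14) = (32·31·30·29·28·27·26·25·24·23·22·21·20·19) / 14! = 41098950018846720000 / 87178291200 = 471435600.

471435600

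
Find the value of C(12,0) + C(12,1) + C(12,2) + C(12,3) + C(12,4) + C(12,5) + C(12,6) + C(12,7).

3302

1 + 12 + 66 + 220 + 495 + 792 + 924 + 792 = 3302.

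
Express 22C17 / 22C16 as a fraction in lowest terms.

C(n,k+1)/C(n,k) = (n−k)/(k+1) = (22−16)/(16+1) = 6/17.

6/17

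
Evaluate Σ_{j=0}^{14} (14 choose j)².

Σ C(14,j)² is the coefficient of x^14 in (1+x)^14(1+x)^14 = (1+x)^28, i.e. C(28,14) = 40116600.

40116600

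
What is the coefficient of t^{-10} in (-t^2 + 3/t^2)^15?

General term: C(15,j)·(-t^2)^j·(3/t^2)^(15-j), with t-exponent 2j − 2(15−j) = 4j − 30.
Set 4j − 30 = -10: j = 5.
C(15,5) = 3003; (-1)^5 = -1; 3^10 = 59049.
Coefficient = 3003 · (-1) · 59049 = -177324147.

-177324147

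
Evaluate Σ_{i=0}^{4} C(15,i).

1 + 15 + 105 + 455 + 1365 = 1941.

1941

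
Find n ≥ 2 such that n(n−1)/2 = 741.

39

n(n−1)/2 = 741 ⇒ n(n−1) = 1482. Since 39·38 = 1482, n = 39.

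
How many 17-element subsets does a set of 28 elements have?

C(28,17) = C(28,11) by symmetry.
C(28,11) = (28·27·26·25·24·23·22·21·20·19·18) / 11! = 857180548224000 / 39916800 = 21474180.

21474180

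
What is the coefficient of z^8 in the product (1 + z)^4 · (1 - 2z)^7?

Coefficient of z^8 = Σ_{j} C(4,j)·1^j·C(7,8-j)·(-2)^(8-j) for j from 1 to 4.
= (-512) + 2688 + (-2688) + 560 = 48.

48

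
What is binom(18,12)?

18564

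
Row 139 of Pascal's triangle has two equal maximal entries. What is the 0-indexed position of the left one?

69

For odd n = 139, C(139,m) peaks at m = (n−1)/2 and (n+1)/2; the lower is 69.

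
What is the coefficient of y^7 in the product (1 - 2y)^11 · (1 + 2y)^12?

-21120

Coefficient of y^7 = Σ_{j} C(11,j)·(-2)^j·C(12,7-j)·2^(7-j) for j from 0 to 7.
= 101376 + (-1300992) + 5575680 + (-10454400) + 9292800 + (-3902976) + 709632 + (-42240) = -21120.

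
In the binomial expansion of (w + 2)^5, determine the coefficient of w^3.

40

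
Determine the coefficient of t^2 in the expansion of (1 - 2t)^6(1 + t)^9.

Coefficient of t^2 = Σ_{j} C(6,j)·(-2)^j·C(9,2-j)·1^(2-j) for j from 0 to 2.
= 36 + (-108) + 60 = -12.

-12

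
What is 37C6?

2324784

C(37,6) = (37·36·35·34·33·32) / 6! = 1673844480 / 720 = 2324784.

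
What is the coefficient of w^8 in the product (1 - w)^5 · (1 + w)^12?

110

Coefficient of w^8 = Σ_{j} C(5,j)·(-1)^j·C(12,8-j)·1^(8-j) for j from 0 to 5.
= 495 + (-3960) + 9240 + (-7920) + 2475 + (-220) = 110.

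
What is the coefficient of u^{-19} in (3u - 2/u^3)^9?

General term: C(9,j)·(3u)^j·(-2/u^3)^(9-j), with u-exponent 1j − 3(9−j) = 4j − 27.
Set 4j − 27 = -19: j = 2.
C(9,2) = 36; 3^2 = 9; (-2)^7 = -128.
Coefficient = 36 · 9 · (-128) = -41472.

-41472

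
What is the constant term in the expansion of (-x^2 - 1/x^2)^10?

252

General term: C(10,j)·(-x^2)^j·(-1/x^2)^(10-j), with x-exponent 2j − 2(10−j) = 4j − 20.
Set 4j − 20 = 0: j = 5.
C(10,5) = 252; (-1)^5 = -1; (-1)^5 = -1.
Coefficient = 252 · (-1) · (-1) = 252.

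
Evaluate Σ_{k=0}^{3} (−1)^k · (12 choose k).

-165

The partial alternating sum Σ_{k=0}^{3} (−1)^k C(12,k) = (−1)^3 C(11,3) = -165.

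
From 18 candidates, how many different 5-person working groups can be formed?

8568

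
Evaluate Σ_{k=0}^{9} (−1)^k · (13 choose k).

-220

The partial alternating sum Σ_{k=0}^{9} (−1)^k C(13,k) = (−1)^9 C(12,9) = -220.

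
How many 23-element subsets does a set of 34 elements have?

286097760

C(34,23) = C(34,11) by symmetry.
C(34,11) = (34·33·32·31·30·29·28·27·26·25·24) / 11! = 11420107066368000 / 39916800 = 286097760.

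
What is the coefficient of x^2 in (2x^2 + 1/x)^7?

General term: C(7,j)·(2x^2)^j·(1/x)^(7-j), with x-exponent 2j − 1(7−j) = 3j − 7.
Set 3j − 7 = 2: j = 3.
C(7,3) = 35; 2^3 = 8; 1^4 = 1.
Coefficient = 35 · 8 · 1 = 280.

280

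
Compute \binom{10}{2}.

45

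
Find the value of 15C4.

C(15,4) = (15·14·13·12) / 4! = 32760 / 24 = 1365.

1365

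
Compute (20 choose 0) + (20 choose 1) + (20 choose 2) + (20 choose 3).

1 + 20 + 190 + 1140 = 1351.

1351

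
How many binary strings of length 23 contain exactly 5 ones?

33649

Choose the 5 positions: C(23,5) = 33649.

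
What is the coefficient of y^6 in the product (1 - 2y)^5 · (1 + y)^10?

Coefficient of y^6 = Σ_{j} C(5,j)·(-2)^j·C(10,6-j)·1^(6-j) for j from 0 to 5.
= 210 + (-2520) + 8400 + (-9600) + 3600 + (-320) = -230.

-230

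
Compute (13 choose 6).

C(13,6) = (13·12·11·10·9·8) / 6! = 1235520 / 720 = 1716.

1716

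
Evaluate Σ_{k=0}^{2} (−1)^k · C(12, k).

The partial alternating sum Σ_{k=0}^{2} (−1)^k C(12,k) = (−1)^2 C(11,2) = 55.

55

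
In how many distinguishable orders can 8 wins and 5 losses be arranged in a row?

Choose positions for the wins: C(13,8) = 1287.

1287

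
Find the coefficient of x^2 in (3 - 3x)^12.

The general term is C(12,j)·(3)^j·(-3x)^(12-j); the x^2 term has j = 10.
C(12,10) = 66.
Coefficient = C(12,10) · 3^10 · (-3)^2 = 66 · 59049 · 9 = 35075106.

35075106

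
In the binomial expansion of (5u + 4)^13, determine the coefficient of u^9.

The general term is C(13,j)·(5u)^j·(4)^(13-j); the u^9 term has j = 9.
C(13,9) = 715.
Coefficient = C(13,9) · 5^9 · 4^4 = 715 · 1953125 · 256 = 357500000000.

357500000000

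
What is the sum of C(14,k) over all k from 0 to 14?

The entries of row 14 sum to 2^14 = 16384.

16384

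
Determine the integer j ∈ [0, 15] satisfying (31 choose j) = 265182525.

14

C(31,j) increases on 0 ≤ j ≤ 15. C(31,13) = 206253075 and C(31,14) = 265182525, so j = 14.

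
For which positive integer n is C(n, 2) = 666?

n(n−1)/2 = 666 ⇒ n(n−1) = 1332. Since 37·36 = 1332, n = 37.

37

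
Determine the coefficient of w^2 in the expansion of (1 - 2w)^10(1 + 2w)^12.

-36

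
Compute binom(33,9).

38567100

C(33,9) = (33·32·31·30·29·28·27·26·25) / 9! = 13995229248000 / 362880 = 38567100.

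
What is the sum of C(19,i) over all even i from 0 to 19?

Half of (1+1)^19 + (1−1)^19 gives the even-index sum: 2^18 = 262144.

262144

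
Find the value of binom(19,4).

3876

C(19,4) = (19·18·17·16) / 4! = 93024 / 24 = 3876.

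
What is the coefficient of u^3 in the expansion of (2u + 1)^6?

160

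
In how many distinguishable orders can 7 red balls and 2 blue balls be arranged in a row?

Choose positions for the red balls: C(9,7) = 36.

36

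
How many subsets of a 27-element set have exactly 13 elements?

20058300

Choose the 13 positions: C(27,13) = 20058300.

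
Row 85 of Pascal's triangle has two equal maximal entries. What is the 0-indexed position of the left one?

For odd n = 85, C(85,r) peaks at r = (n−1)/2 and (n+1)/2; the lower is 42.

42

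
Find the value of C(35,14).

2319959400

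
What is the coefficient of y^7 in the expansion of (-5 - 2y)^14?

34320000000

The general term is C(14,j)·(-5)^j·(-2y)^(14-j); the y^7 term has j = 7.
C(14,7) = 3432.
Coefficient = C(14,7) · (-5)^7 · (-2)^7 = 3432 · (-78125) · (-128) = 34320000000.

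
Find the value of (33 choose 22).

193536720

C(33,22) = C(33,11) by symmetry.
C(33,11) = (33·32·31·30·29·28·27·26·25·24·23) / 11! = 7725366544896000 / 39916800 = 193536720.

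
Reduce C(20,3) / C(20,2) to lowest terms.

C(n,k+1)/C(n,k) = (n−k)/(k+1) = (20−2)/(2+1) = 18/3 = 6.

6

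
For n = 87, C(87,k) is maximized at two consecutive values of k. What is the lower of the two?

43

For odd n = 87, C(87,k) peaks at k = (n−1)/2 and (n+1)/2; the lower is 43.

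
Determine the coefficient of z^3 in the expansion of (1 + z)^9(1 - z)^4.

-10

Coefficient of z^3 = Σ_{j} C(9,j)·1^j·C(4,3-j)·(-1)^(3-j) for j from 0 to 3.
= (-4) + 54 + (-144) + 84 = -10.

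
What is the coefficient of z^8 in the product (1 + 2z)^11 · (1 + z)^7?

1690370

Coefficient of z^8 = Σ_{j} C(11,j)·2^j·C(7,8-j)·1^(8-j) for j from 1 to 8.
= 22 + 1540 + 27720 + 184800 + 517440 + 620928 + 295680 + 42240 = 1690370.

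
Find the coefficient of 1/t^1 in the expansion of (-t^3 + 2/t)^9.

General term: C(9,j)·(-t^3)^j·(2/t)^(9-j), with t-exponent 3j − 1(9−j) = 4j − 9.
Set 4j − 9 = -1: j = 2.
C(9,2) = 36; (-1)^2 = 1; 2^7 = 128.
Coefficient = 36 · 1 · 128 = 4608.

4608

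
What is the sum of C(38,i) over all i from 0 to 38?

The entries of row 38 sum to 2^38 = 274877906944.

274877906944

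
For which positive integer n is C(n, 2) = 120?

n(n−1)/2 = 120 ⇒ n(n−1) = 240. Since 16·15 = 240, n = 16.

16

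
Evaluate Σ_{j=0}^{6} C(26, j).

313912

1 + 26 + 325 + 2600 + 14950 + 65780 + 230230 = 313912.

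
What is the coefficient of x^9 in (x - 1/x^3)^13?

-13

General term: C(13,j)·(x)^j·(-1/x^3)^(13-j), with x-exponent 1j − 3(13−j) = 4j − 39.
Set 4j − 39 = 9: j = 12.
C(13,12) = 13; 1^12 = 1; (-1)^1 = -1.
Coefficient = 13 · 1 · (-1) = -13.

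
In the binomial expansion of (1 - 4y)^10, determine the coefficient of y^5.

-258048

The general term is C(10,j)·(1)^j·(-4y)^(10-j); the y^5 term has j = 5.
C(10,5) = 252.
Coefficient = C(10,5) · (-4)^5 = 252 · (-1024) = -258048.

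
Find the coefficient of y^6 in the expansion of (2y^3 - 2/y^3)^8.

General term: C(8,j)·(2y^3)^j·(-2/y^3)^(8-j), with y-exponent 3j − 3(8−j) = 6j − 24.
Set 6j − 24 = 6: j = 5.
C(8,5) = 56; 2^5 = 32; (-2)^3 = -8.
Coefficient = 56 · 32 · (-8) = -14336.

-14336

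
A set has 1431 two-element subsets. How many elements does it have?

n(n−1)/2 = 1431 ⇒ n(n−1) = 2862. Since 54·53 = 2862, n = 54.

54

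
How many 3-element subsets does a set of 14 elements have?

364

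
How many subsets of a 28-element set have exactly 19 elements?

Choose the 19 positions: C(28,19) = 6906900.

6906900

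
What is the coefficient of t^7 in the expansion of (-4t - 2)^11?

-86507520

The general term is C(11,j)·(-4t)^j·(-2)^(11-j); the t^7 term has j = 7.
C(11,7) = 330.
Coefficient = C(11,7) · (-4)^7 · (-2)^4 = 330 · (-16384) · 16 = -86507520.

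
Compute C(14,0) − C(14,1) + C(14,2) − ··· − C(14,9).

The partial alternating sum Σ_{k=0}^{9} (−1)^k C(14,k) = (−1)^9 C(13,9) = -715.

-715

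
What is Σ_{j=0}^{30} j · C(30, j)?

16106127360

Differentiating (1+x)^30 and setting x=1: Σ j·C(30,j) = 30·2^29 = 16106127360.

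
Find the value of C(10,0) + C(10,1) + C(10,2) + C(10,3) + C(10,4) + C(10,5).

638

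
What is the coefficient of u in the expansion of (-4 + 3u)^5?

3840

The general term is C(5,j)·(-4)^j·(3u)^(5-j); the u^1 term has j = 4.
C(5,4) = 5.
Coefficient = C(5,4) · (-4)^4 · 3^1 = 5 · 256 · 3 = 3840.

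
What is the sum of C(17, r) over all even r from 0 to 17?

65536

Half of (1+1)^17 + (1−1)^17 gives the even-index sum: 2^16 = 65536.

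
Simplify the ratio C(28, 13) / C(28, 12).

C(n,k+1)/C(n,k) = (n−k)/(k+1) = (28−12)/(12+1) = 16/13.

16/13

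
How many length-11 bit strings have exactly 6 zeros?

Choose the 6 positions: C(11,6) = 462.

462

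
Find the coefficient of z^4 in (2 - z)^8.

The general term is C(8,j)·(2)^j·(-z)^(8-j); the z^4 term has j = 4.
C(8,4) = 70.
Coefficient = C(8,4) · 2^4 = 70 · 16 = 1120.

1120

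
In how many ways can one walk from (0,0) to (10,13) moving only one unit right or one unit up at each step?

Each path is a sequence of 23 steps with 10 rights: C(23,10) = 1144066.

1144066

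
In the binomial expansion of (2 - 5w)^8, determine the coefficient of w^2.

44800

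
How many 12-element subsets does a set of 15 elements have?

455

C(15,12) = C(15,3) by symmetry.
C(15,3) = (15·14·13) / 3! = 2730 / 6 = 455.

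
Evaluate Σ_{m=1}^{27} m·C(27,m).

Differentiating (1+x)^27 and setting x=1: Σ m·C(27,m) = 27·2^26 = 1811939328.

1811939328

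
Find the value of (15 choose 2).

C(15,2) = (15·14) / 2! = 210 / 2 = 105.

105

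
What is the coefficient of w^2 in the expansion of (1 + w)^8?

The general term is C(8,j)·(1)^j·(w)^(8-j); the w^2 term has j = 6.
C(8,6) = 28.
Coefficient = C(8,6) = 28.

28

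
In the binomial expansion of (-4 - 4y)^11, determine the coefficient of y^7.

-1384120320

The general term is C(11,j)·(-4)^j·(-4y)^(11-j); the y^7 term has j = 4.
C(11,4) = 330.
Coefficient = C(11,4) · (-4)^4 · (-4)^7 = 330 · 256 · (-16384) = -1384120320.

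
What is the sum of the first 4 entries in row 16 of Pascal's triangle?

697

1 + 16 + 120 + 560 = 697.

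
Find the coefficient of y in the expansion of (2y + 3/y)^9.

326592

General term: C(9,j)·(2y)^j·(3/y)^(9-j), with y-exponent 1j − 1(9−j) = 2j − 9.
Set 2j − 9 = 1: j = 5.
C(9,5) = 126; 2^5 = 32; 3^4 = 81.
Coefficient = 126 · 32 · 81 = 326592.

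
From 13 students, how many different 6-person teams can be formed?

1716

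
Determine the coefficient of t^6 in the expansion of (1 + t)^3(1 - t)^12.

-187

Coefficient of t^6 = Σ_{j} C(3,j)·1^j·C(12,6-j)·(-1)^(6-j) for j from 0 to 3.
= 924 + (-2376) + 1485 + (-220) = -187.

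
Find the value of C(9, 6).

84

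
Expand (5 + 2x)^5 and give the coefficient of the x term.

The general term is C(5,j)·(5)^j·(2x)^(5-j); the x^1 term has j = 4.
C(5,4) = 5.
Coefficient = C(5,4) · 5^4 · 2^1 = 5 · 625 · 2 = 6250.

6250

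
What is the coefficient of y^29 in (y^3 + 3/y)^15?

110565

General term: C(15,j)·(y^3)^j·(3/y)^(15-j), with y-exponent 3j − 1(15−j) = 4j − 15.
Set 4j − 15 = 29: j = 11.
C(15,11) = 1365; 1^11 = 1; 3^4 = 81.
Coefficient = 1365 · 1 · 81 = 110565.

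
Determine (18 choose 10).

43758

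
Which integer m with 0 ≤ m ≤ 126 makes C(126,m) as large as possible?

C(126,m) is maximized at m = 126/2 = 63.

63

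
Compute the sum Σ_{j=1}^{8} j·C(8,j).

Differentiating (1+x)^8 and setting x=1: Σ j·C(8,j) = 8·2^7 = 1024.

1024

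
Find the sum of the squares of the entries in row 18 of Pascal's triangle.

9075135300

By Vandermonde's identity, Σ C(18,k)² = C(36,18) = 9075135300.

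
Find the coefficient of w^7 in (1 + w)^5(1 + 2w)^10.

Coefficient of w^7 = Σ_{j} C(5,j)·1^j·C(10,7-j)·2^(7-j) for j from 0 to 5.
= 15360 + 67200 + 80640 + 33600 + 4800 + 180 = 201780.

201780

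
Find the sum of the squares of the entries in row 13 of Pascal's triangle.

Σ C(13,i)² is the coefficient of x^13 in (1+x)^13(1+x)^13 = (1+x)^26, i.e. C(26,13) = 10400600.

10400600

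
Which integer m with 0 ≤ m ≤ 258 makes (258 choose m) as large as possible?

129

C(258,m) is maximized at m = 258/2 = 129.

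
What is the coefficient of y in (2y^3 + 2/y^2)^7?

General term: C(7,j)·(2y^3)^j·(2/y^2)^(7-j), with y-exponent 3j − 2(7−j) = 5j − 14.
Set 5j − 14 = 1: j = 3.
C(7,3) = 35; 2^3 = 8; 2^4 = 16.
Coefficient = 35 · 8 · 16 = 4480.

4480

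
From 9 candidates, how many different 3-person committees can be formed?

84

This is C(9,3) = 84.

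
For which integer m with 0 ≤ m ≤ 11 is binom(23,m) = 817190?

C(23,m) increases on 0 ≤ m ≤ 11. C(23,8) = 490314 and C(23,9) = 817190, so m = 9.

9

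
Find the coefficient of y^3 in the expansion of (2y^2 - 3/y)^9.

-489888

General term: C(9,j)·(2y^2)^j·(-3/y)^(9-j), with y-exponent 2j − 1(9−j) = 3j − 9.
Set 3j − 9 = 3: j = 4.
C(9,4) = 126; 2^4 = 16; (-3)^5 = -243.
Coefficient = 126 · 16 · (-243) = -489888.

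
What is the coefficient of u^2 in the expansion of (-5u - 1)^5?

The general term is C(5,j)·(-5u)^j·(-1)^(5-j); the u^2 term has j = 2.
C(5,2) = 10.
Coefficient = C(5,2) · (-5)^2 · (-1)^3 = 10 · 25 · (-1) = -250.

-250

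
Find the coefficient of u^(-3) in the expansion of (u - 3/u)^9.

61236

General term: C(9,j)·(u)^j·(-3/u)^(9-j), with u-exponent 1j − 1(9−j) = 2j − 9.
Set 2j − 9 = -3: j = 3.
C(9,3) = 84; 1^3 = 1; (-3)^6 = 729.
Coefficient = 84 · 1 · 729 = 61236.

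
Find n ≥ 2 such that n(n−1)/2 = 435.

30

n(n−1)/2 = 435 ⇒ n(n−1) = 870. Since 30·29 = 870, n = 30.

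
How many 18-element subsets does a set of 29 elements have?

C(29,18) = C(29,11) by symmetry.
C(29,11) = (29·28·27·26·25·24·23·22·21·20·19) / 11! = 1381013105472000 / 39916800 = 34597290.

34597290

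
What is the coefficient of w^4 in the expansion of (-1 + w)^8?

70

The general term is C(8,j)·(-1)^j·(w)^(8-j); the w^4 term has j = 4.
C(8,4) = 70.
Coefficient = C(8,4) = 70.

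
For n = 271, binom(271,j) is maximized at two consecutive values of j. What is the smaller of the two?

For odd n = 271, C(271,j) peaks at j = (n−1)/2 and (n+1)/2; the smaller is 135.

135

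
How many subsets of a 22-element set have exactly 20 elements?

231

Choose the 20 positions: C(22,20) = 231.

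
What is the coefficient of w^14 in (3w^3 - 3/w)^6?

-4374

General term: C(6,j)·(3w^3)^j·(-3/w)^(6-j), with w-exponent 3j − 1(6−j) = 4j − 6.
Set 4j − 6 = 14: j = 5.
C(6,5) = 6; 3^5 = 243; (-3)^1 = -3.
Coefficient = 6 · 243 · (-3) = -4374.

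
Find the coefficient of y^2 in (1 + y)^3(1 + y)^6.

Coefficient of y^2 = Σ_{j} C(3,j)·C(6,2-j) for j from 0 to 2.
= 15 + 18 + 3 = 36.

36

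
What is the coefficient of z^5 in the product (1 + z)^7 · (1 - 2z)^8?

21

Coefficient of z^5 = Σ_{j} C(7,j)·1^j·C(8,5-j)·(-2)^(5-j) for j from 0 to 5.
= (-1792) + 7840 + (-9408) + 3920 + (-560) + 21 = 21.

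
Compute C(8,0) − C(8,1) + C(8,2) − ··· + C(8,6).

7

The partial alternating sum Σ_{k=0}^{6} (−1)^k C(8,k) = (−1)^6 C(7,6) = 7.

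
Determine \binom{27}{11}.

C(27,11) = (27·26·25·24·23·22·21·20·19·18·17) / 11! = 520431047136000 / 39916800 = 13037895.

13037895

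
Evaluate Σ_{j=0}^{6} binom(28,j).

1 + 28 + 378 + 3276 + 20475 + 98280 + 376740 = 499178.

499178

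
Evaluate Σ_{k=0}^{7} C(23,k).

390656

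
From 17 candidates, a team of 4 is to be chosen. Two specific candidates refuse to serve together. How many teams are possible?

2275

All 4-subsets: C(17,4) = 2380. Those containing both fixed elements: C(15,2) = 105.
2380 − 105 = 2275.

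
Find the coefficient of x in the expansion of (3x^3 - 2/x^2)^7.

General term: C(7,j)·(3x^3)^j·(-2/x^2)^(7-j), with x-exponent 3j − 2(7−j) = 5j − 14.
Set 5j − 14 = 1: j = 3.
C(7,3) = 35; 3^3 = 27; (-2)^4 = 16.
Coefficient = 35 · 27 · 16 = 15120.

15120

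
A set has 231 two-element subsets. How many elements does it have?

22

n(n−1)/2 = 231 ⇒ n(n−1) = 462. Since 22·21 = 462, n = 22.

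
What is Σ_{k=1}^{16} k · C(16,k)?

Differentiating (1+x)^16 and setting x=1: Σ k·C(16,k) = 16·2^15 = 524288.

524288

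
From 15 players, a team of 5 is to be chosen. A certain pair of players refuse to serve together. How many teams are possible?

All 5-subsets: C(15,5) = 3003. Those containing both fixed elements: C(13,3) = 286.
3003 − 286 = 2717.

2717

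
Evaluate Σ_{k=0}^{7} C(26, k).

1 + 26 + 325 + 2600 + 14950 + 65780 + 230230 + 657800 = 971712.

971712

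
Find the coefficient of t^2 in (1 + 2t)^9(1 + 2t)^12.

840

(1 + 2t)^9(1 + 2t)^12 = (1 + 2t)^21, so the coefficient of t^2 is C(21,2)·2^2 = 210·4 = 840.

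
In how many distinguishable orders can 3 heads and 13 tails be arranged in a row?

560

Choose positions for the heads: C(16,3) = 560.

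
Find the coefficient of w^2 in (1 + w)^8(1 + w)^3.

55

(1 + w)^8(1 + w)^3 = (1 + w)^11, so the coefficient of w^2 is C(11,2)·1^2 = 55·1 = 55.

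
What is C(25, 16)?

C(25,16) = C(25,9) by symmetry.
C(25,9) = (25·24·23·22·21·20·19·18·17) / 9! = 741354768000 / 362880 = 2042975.

2042975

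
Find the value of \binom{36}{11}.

600805296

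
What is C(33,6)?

1107568

C(33,6) = (33·32·31·30·29·28) / 6! = 797448960 / 720 = 1107568.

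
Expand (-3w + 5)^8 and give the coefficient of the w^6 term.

510300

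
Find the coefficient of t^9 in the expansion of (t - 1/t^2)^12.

-12

General term: C(12,j)·(t)^j·(-1/t^2)^(12-j), with t-exponent 1j − 2(12−j) = 3j − 24.
Set 3j − 24 = 9: j = 11.
C(12,11) = 12; 1^11 = 1; (-1)^1 = -1.
Coefficient = 12 · 1 · (-1) = -12.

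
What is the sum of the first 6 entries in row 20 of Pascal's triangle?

21700

1 + 20 + 190 + 1140 + 4845 + 15504 = 21700.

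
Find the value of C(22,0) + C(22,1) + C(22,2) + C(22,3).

1 + 22 + 231 + 1540 = 1794.

1794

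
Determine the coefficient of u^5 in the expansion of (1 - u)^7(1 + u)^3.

Coefficient of u^5 = Σ_{j} C(7,j)·(-1)^j·C(3,5-j)·1^(5-j) for j from 2 to 5.
= 21 + (-105) + 105 + (-21) = 0.

0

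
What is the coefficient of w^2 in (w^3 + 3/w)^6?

1215

General term: C(6,j)·(w^3)^j·(3/w)^(6-j), with w-exponent 3j − 1(6−j) = 4j − 6.
Set 4j − 6 = 2: j = 2.
C(6,2) = 15; 1^2 = 1; 3^4 = 81.
Coefficient = 15 · 1 · 81 = 1215.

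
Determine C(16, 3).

560

C(16,3) = (16·15·14) / 3! = 3360 / 6 = 560.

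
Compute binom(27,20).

888030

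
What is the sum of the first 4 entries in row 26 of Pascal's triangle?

1 + 26 + 325 + 2600 = 2952.

2952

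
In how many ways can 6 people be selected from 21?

54264

This is C(21,6) = 54264.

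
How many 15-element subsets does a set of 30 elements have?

C(30,15) = (30·29·28·27·26·25·24·23·22·21·20·19·18·17·16) / 15! = 202843204931727360000 / 1307674368000 = 155117520.

155117520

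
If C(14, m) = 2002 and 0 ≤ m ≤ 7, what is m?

5

C(14,m) increases on 0 ≤ m ≤ 7. C(14,4) = 1001 and C(14,5) = 2002, so m = 5.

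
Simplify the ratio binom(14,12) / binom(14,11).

C(n,k+1)/C(n,k) = (n−k)/(k+1) = (14−11)/(11+1) = 3/12 = 1/4.

1/4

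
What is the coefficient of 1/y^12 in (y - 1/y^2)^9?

General term: C(9,j)·(y)^j·(-1/y^2)^(9-j), with y-exponent 1j − 2(9−j) = 3j − 18.
Set 3j − 18 = -12: j = 2.
C(9,2) = 36; 1^2 = 1; (-1)^7 = -1.
Coefficient = 36 · 1 · (-1) = -36.

-36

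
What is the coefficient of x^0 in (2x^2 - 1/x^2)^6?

General term: C(6,j)·(2x^2)^j·(-1/x^2)^(6-j), with x-exponent 2j − 2(6−j) = 4j − 12.
Set 4j − 12 = 0: j = 3.
C(6,3) = 20; 2^3 = 8; (-1)^3 = -1.
Coefficient = 20 · 8 · (-1) = -160.

-160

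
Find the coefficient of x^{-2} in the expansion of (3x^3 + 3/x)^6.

General term: C(6,j)·(3x^3)^j·(3/x)^(6-j), with x-exponent 3j − 1(6−j) = 4j − 6.
Set 4j − 6 = -2: j = 1.
C(6,1) = 6; 3^1 = 3; 3^5 = 243.
Coefficient = 6 · 3 · 243 = 4374.

4374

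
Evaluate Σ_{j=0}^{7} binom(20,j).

1 + 20 + 190 + 1140 + 4845 + 15504 + 38760 + 77520 = 137980.

137980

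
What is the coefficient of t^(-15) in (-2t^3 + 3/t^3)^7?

-10206

General term: C(7,j)·(-2t^3)^j·(3/t^3)^(7-j), with t-exponent 3j − 3(7−j) = 6j − 21.
Set 6j − 21 = -15: j = 1.
C(7,1) = 7; (-2)^1 = -2; 3^6 = 729.
Coefficient = 7 · (-2) · 729 = -10206.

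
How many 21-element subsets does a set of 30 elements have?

14307150

C(30,21) = C(30,9) by symmetry.
C(30,9) = (30·29·28·27·26·25·24·23·22) / 9! = 5191778592000 / 362880 = 14307150.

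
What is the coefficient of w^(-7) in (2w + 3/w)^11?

General term: C(11,j)·(2w)^j·(3/w)^(11-j), with w-exponent 1j − 1(11−j) = 2j − 11.
Set 2j − 11 = -7: j = 2.
C(11,2) = 55; 2^2 = 4; 3^9 = 19683.
Coefficient = 55 · 4 · 19683 = 4330260.

4330260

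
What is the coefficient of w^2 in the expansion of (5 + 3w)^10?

158203125

The general term is C(10,j)·(5)^j·(3w)^(10-j); the w^2 term has j = 8.
C(10,8) = 45.
Coefficient = C(10,8) · 5^8 · 3^2 = 45 · 390625 · 9 = 158203125.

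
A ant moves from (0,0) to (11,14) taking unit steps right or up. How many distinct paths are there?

4457400

Each path is a sequence of 25 steps with 11 rights: C(25,11) = 4457400.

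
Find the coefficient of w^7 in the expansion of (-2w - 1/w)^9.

General term: C(9,j)·(-2w)^j·(-1/w)^(9-j), with w-exponent 1j − 1(9−j) = 2j − 9.
Set 2j − 9 = 7: j = 8.
C(9,8) = 9; (-2)^8 = 256; (-1)^1 = -1.
Coefficient = 9 · 256 · (-1) = -2304.

-2304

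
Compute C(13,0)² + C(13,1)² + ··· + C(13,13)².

10400600

Σ C(13,k)² is the coefficient of x^13 in (1+x)^13(1+x)^13 = (1+x)^26, i.e. C(26,13) = 10400600.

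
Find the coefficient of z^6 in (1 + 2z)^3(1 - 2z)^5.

128

Coefficient of z^6 = Σ_{j} C(3,j)·2^j·C(5,6-j)·(-2)^(6-j) for j from 1 to 3.
= (-192) + 960 + (-640) = 128.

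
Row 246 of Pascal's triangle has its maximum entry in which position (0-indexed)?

C(246,k) is maximized at k = 246/2 = 123.

123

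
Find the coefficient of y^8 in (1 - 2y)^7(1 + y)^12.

2655

Coefficient of y^8 = Σ_{j} C(7,j)·(-2)^j·C(12,8-j)·1^(8-j) for j from 0 to 7.
= 495 + (-11088) + 77616 + (-221760) + 277200 + (-147840) + 29568 + (-1536) = 2655.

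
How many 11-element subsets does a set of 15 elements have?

1365

C(15,11) = C(15,4) by symmetry.
C(15,4) = (15·14·13·12) / 4! = 32760 / 24 = 1365.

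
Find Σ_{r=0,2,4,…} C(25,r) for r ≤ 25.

Even-r terms of row 25 sum to 2^24 = 16777216.

16777216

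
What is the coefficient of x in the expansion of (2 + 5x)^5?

400

The general term is C(5,j)·(2)^j·(5x)^(5-j); the x^1 term has j = 4.
C(5,4) = 5.
Coefficient = C(5,4) · 2^4 · 5^1 = 5 · 16 · 5 = 400.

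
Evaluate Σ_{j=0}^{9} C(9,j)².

Σ C(9,j)² is the coefficient of x^9 in (1+x)^9(1+x)^9 = (1+x)^18, i.e. C(18,9) = 48620.

48620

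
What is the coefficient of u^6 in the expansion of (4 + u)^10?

53760

The general term is C(10,j)·(4)^j·(u)^(10-j); the u^6 term has j = 4.
C(10,4) = 210.
Coefficient = C(10,4) · 4^4 = 210 · 256 = 53760.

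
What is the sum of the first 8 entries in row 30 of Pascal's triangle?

2804012

1 + 30 + 435 + 4060 + 27405 + 142506 + 593775 + 2035800 = 2804012.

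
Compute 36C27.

C(36,27) = C(36,9) by symmetry.
C(36,9) = (36·35·34·33·32·31·30·29·28) / 9! = 34162713446400 / 362880 = 94143280.

94143280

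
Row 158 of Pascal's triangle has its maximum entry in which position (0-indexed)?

C(158,m) is maximized at m = 158/2 = 79.

79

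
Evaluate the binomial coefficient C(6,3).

20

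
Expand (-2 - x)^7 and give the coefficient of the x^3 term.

The general term is C(7,j)·(-2)^j·(-x)^(7-j); the x^3 term has j = 4.
C(7,4) = 35.
Coefficient = C(7,4) · (-2)^4 · (-1)^3 = 35 · 16 · (-1) = -560.

-560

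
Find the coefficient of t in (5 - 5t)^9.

-17578125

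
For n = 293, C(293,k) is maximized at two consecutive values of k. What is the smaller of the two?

For odd n = 293, C(293,k) peaks at k = (n−1)/2 and (n+1)/2; the smaller is 146.

146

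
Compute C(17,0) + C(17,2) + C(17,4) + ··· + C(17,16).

65536

Even-j terms of row 17 sum to 2^16 = 65536.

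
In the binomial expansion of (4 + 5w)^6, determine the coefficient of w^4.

The general term is C(6,j)·(4)^j·(5w)^(6-j); the w^4 term has j = 2.
C(6,2) = 15.
Coefficient = C(6,2) · 4^2 · 5^4 = 15 · 16 · 625 = 150000.

150000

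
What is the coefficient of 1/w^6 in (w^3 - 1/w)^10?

General term: C(10,j)·(w^3)^j·(-1/w)^(10-j), with w-exponent 3j − 1(10−j) = 4j − 10.
Set 4j − 10 = -6: j = 1.
C(10,1) = 10; 1^1 = 1; (-1)^9 = -1.
Coefficient = 10 · 1 · (-1) = -10.

-10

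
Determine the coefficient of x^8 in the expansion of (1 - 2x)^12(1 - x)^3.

633600

Coefficient of x^8 = Σ_{j} C(12,j)·(-2)^j·C(3,8-j)·(-1)^(8-j) for j from 5 to 8.
= 25344 + 177408 + 304128 + 126720 = 633600.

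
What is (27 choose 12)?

17383860

C(27,12) = (27·26·25·24·23·22·21·20·19·18·17·16) / 12! = 8326896754176000 / 479001600 = 17383860.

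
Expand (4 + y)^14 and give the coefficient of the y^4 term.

The general term is C(14,j)·(4)^j·(y)^(14-j); the y^4 term has j = 10.
C(14,10) = 1001.
Coefficient = C(14,10) · 4^10 = 1001 · 1048576 = 1049624576.

1049624576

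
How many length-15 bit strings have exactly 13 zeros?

Choose the 13 positions: C(15,13) = 105.

105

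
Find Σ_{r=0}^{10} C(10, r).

Setting x = 1 in (1+x)^10 gives Σ C(10,r) = 2^10 = 1024.

1024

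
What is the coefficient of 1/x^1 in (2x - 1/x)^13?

General term: C(13,j)·(2x)^j·(-1/x)^(13-j), with x-exponent 1j − 1(13−j) = 2j − 13.
Set 2j − 13 = -1: j = 6.
C(13,6) = 1716; 2^6 = 64; (-1)^7 = -1.
Coefficient = 1716 · 64 · (-1) = -109824.

-109824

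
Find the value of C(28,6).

376740

C(28,6) = (28·27·26·25·24·23) / 6! = 271252800 / 720 = 376740.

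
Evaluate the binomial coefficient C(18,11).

31824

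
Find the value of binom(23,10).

C(23,10) = (23·22·21·20·19·18·17·16·15·14) / 10! = 4151586700800 / 3628800 = 1144066.

1144066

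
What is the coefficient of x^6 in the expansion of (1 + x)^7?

7

The general term is C(7,j)·(1)^j·(x)^(7-j); the x^6 term has j = 1.
C(7,1) = 7.
Coefficient = C(7,1) = 7.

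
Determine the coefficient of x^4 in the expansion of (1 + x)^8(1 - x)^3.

Coefficient of x^4 = Σ_{j} C(8,j)·1^j·C(3,4-j)·(-1)^(4-j) for j from 1 to 4.
= (-8) + 84 + (-168) + 70 = -22.

-22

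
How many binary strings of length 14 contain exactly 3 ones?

364

Choose the 3 positions: C(14,3) = 364.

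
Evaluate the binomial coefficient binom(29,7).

1560780

C(29,7) = (29·28·27·26·25·24·23) / 7! = 7866331200 / 5040 = 1560780.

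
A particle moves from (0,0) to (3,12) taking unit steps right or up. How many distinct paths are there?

455

Each path is a sequence of 15 steps with 3 rights: C(15,3) = 455.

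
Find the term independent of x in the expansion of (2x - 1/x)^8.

General term: C(8,j)·(2x)^j·(-1/x)^(8-j), with x-exponent 1j − 1(8−j) = 2j − 8.
Set 2j − 8 = 0: j = 4.
C(8,4) = 70; 2^4 = 16; (-1)^4 = 1.
Coefficient = 70 · 16 · 1 = 1120.

1120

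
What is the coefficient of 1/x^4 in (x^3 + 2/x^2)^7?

General term: C(7,j)·(x^3)^j·(2/x^2)^(7-j), with x-exponent 3j − 2(7−j) = 5j − 14.
Set 5j − 14 = -4: j = 2.
C(7,2) = 21; 1^2 = 1; 2^5 = 32.
Coefficient = 21 · 1 · 32 = 672.

672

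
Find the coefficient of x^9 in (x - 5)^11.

1375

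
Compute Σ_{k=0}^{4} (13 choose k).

1 + 13 + 78 + 286 + 715 = 1093.

1093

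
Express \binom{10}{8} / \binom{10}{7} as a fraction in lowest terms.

3/8

C(n,k+1)/C(n,k) = (n−k)/(k+1) = (10−7)/(7+1) = 3/8.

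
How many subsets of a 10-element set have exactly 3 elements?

Choose the 3 positions: C(10,3) = 120.

120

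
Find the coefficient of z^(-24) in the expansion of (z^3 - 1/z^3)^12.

66

General term: C(12,j)·(z^3)^j·(-1/z^3)^(12-j), with z-exponent 3j − 3(12−j) = 6j − 36.
Set 6j − 36 = -24: j = 2.
C(12,2) = 66; 1^2 = 1; (-1)^10 = 1.
Coefficient = 66 · 1 · 1 = 66.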